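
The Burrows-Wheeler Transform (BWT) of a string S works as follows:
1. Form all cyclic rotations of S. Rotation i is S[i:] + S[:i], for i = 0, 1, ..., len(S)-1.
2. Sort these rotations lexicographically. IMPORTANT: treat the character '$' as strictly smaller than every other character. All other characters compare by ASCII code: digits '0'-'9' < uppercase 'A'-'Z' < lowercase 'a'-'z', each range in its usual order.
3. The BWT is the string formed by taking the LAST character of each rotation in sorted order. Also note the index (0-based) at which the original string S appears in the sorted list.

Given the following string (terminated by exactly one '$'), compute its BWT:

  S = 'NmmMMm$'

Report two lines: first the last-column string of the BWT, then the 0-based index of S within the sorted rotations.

Answer: mmM$MmN
3

Derivation:
All 7 rotations (rotation i = S[i:]+S[:i]):
  rot[0] = NmmMMm$
  rot[1] = mmMMm$N
  rot[2] = mMMm$Nm
  rot[3] = MMm$Nmm
  rot[4] = Mm$NmmM
  rot[5] = m$NmmMM
  rot[6] = $NmmMMm
Sorted (with $ < everything):
  sorted[0] = $NmmMMm  (last char: 'm')
  sorted[1] = MMm$Nmm  (last char: 'm')
  sorted[2] = Mm$NmmM  (last char: 'M')
  sorted[3] = NmmMMm$  (last char: '$')
  sorted[4] = m$NmmMM  (last char: 'M')
  sorted[5] = mMMm$Nm  (last char: 'm')
  sorted[6] = mmMMm$N  (last char: 'N')
Last column: mmM$MmN
Original string S is at sorted index 3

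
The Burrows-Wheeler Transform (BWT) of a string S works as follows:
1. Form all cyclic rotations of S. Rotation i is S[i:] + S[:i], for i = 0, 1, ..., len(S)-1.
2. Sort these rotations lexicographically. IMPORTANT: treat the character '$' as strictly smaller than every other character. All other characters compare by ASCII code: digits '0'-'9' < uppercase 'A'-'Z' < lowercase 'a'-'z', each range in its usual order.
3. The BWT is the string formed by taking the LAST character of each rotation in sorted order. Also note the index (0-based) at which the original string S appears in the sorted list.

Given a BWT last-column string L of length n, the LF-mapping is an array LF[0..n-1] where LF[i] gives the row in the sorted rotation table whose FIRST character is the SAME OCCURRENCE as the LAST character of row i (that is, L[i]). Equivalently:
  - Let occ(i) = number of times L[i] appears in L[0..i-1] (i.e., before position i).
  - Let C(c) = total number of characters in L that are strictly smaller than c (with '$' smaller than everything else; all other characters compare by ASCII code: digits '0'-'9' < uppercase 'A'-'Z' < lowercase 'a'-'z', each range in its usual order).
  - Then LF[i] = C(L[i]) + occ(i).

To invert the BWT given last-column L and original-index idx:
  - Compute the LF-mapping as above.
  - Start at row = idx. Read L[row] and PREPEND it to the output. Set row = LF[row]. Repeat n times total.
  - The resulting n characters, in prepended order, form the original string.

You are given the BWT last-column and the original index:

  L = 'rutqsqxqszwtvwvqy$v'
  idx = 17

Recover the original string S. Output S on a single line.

LF mapping: 5 10 8 1 6 2 16 3 7 18 14 9 11 15 12 4 17 0 13
Walk LF starting at row 17, prepending L[row]:
  step 1: row=17, L[17]='$', prepend. Next row=LF[17]=0
  step 2: row=0, L[0]='r', prepend. Next row=LF[0]=5
  step 3: row=5, L[5]='q', prepend. Next row=LF[5]=2
  step 4: row=2, L[2]='t', prepend. Next row=LF[2]=8
  step 5: row=8, L[8]='s', prepend. Next row=LF[8]=7
  step 6: row=7, L[7]='q', prepend. Next row=LF[7]=3
  step 7: row=3, L[3]='q', prepend. Next row=LF[3]=1
  step 8: row=1, L[1]='u', prepend. Next row=LF[1]=10
  step 9: row=10, L[10]='w', prepend. Next row=LF[10]=14
  step 10: row=14, L[14]='v', prepend. Next row=LF[14]=12
  step 11: row=12, L[12]='v', prepend. Next row=LF[12]=11
  step 12: row=11, L[11]='t', prepend. Next row=LF[11]=9
  step 13: row=9, L[9]='z', prepend. Next row=LF[9]=18
  step 14: row=18, L[18]='v', prepend. Next row=LF[18]=13
  step 15: row=13, L[13]='w', prepend. Next row=LF[13]=15
  step 16: row=15, L[15]='q', prepend. Next row=LF[15]=4
  step 17: row=4, L[4]='s', prepend. Next row=LF[4]=6
  step 18: row=6, L[6]='x', prepend. Next row=LF[6]=16
  step 19: row=16, L[16]='y', prepend. Next row=LF[16]=17
Reversed output: yxsqwvztvvwuqqstqr$

Answer: yxsqwvztvvwuqqstqr$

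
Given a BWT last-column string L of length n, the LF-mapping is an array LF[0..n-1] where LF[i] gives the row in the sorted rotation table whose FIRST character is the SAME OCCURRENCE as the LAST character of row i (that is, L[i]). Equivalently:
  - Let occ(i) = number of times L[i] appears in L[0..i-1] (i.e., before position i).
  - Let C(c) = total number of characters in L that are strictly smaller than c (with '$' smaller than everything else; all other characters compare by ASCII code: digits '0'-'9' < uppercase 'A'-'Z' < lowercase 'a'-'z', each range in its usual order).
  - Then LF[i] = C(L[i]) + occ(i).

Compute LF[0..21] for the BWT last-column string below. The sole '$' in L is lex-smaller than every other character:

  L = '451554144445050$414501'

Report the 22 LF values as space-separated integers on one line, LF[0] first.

Char counts: '$':1, '0':3, '1':4, '4':8, '5':6
C (first-col start): C('$')=0, C('0')=1, C('1')=4, C('4')=8, C('5')=16
L[0]='4': occ=0, LF[0]=C('4')+0=8+0=8
L[1]='5': occ=0, LF[1]=C('5')+0=16+0=16
L[2]='1': occ=0, LF[2]=C('1')+0=4+0=4
L[3]='5': occ=1, LF[3]=C('5')+1=16+1=17
L[4]='5': occ=2, LF[4]=C('5')+2=16+2=18
L[5]='4': occ=1, LF[5]=C('4')+1=8+1=9
L[6]='1': occ=1, LF[6]=C('1')+1=4+1=5
L[7]='4': occ=2, LF[7]=C('4')+2=8+2=10
L[8]='4': occ=3, LF[8]=C('4')+3=8+3=11
L[9]='4': occ=4, LF[9]=C('4')+4=8+4=12
L[10]='4': occ=5, LF[10]=C('4')+5=8+5=13
L[11]='5': occ=3, LF[11]=C('5')+3=16+3=19
L[12]='0': occ=0, LF[12]=C('0')+0=1+0=1
L[13]='5': occ=4, LF[13]=C('5')+4=16+4=20
L[14]='0': occ=1, LF[14]=C('0')+1=1+1=2
L[15]='$': occ=0, LF[15]=C('$')+0=0+0=0
L[16]='4': occ=6, LF[16]=C('4')+6=8+6=14
L[17]='1': occ=2, LF[17]=C('1')+2=4+2=6
L[18]='4': occ=7, LF[18]=C('4')+7=8+7=15
L[19]='5': occ=5, LF[19]=C('5')+5=16+5=21
L[20]='0': occ=2, LF[20]=C('0')+2=1+2=3
L[21]='1': occ=3, LF[21]=C('1')+3=4+3=7

Answer: 8 16 4 17 18 9 5 10 11 12 13 19 1 20 2 0 14 6 15 21 3 7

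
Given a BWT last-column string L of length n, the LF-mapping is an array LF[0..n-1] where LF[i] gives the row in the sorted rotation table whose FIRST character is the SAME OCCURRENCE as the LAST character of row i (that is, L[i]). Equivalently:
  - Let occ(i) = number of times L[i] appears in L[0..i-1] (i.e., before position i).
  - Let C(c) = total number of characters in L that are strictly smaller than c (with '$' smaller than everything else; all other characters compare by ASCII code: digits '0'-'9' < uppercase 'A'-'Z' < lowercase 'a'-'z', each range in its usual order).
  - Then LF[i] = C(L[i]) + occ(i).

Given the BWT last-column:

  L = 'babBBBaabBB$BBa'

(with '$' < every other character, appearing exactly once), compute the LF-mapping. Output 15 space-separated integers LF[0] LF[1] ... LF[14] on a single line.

Char counts: '$':1, 'B':7, 'a':4, 'b':3
C (first-col start): C('$')=0, C('B')=1, C('a')=8, C('b')=12
L[0]='b': occ=0, LF[0]=C('b')+0=12+0=12
L[1]='a': occ=0, LF[1]=C('a')+0=8+0=8
L[2]='b': occ=1, LF[2]=C('b')+1=12+1=13
L[3]='B': occ=0, LF[3]=C('B')+0=1+0=1
L[4]='B': occ=1, LF[4]=C('B')+1=1+1=2
L[5]='B': occ=2, LF[5]=C('B')+2=1+2=3
L[6]='a': occ=1, LF[6]=C('a')+1=8+1=9
L[7]='a': occ=2, LF[7]=C('a')+2=8+2=10
L[8]='b': occ=2, LF[8]=C('b')+2=12+2=14
L[9]='B': occ=3, LF[9]=C('B')+3=1+3=4
L[10]='B': occ=4, LF[10]=C('B')+4=1+4=5
L[11]='$': occ=0, LF[11]=C('$')+0=0+0=0
L[12]='B': occ=5, LF[12]=C('B')+5=1+5=6
L[13]='B': occ=6, LF[13]=C('B')+6=1+6=7
L[14]='a': occ=3, LF[14]=C('a')+3=8+3=11

Answer: 12 8 13 1 2 3 9 10 14 4 5 0 6 7 11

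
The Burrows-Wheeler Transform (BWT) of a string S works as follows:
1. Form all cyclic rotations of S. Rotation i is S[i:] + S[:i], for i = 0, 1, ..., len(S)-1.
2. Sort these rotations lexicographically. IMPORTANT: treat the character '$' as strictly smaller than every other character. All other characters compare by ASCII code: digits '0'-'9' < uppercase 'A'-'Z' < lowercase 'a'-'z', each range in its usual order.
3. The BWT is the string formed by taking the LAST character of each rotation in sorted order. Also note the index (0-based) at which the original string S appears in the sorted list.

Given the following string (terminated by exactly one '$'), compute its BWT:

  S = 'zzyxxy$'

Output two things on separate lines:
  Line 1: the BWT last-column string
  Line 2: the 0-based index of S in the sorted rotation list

Answer: yyxxzz$
6

Derivation:
All 7 rotations (rotation i = S[i:]+S[:i]):
  rot[0] = zzyxxy$
  rot[1] = zyxxy$z
  rot[2] = yxxy$zz
  rot[3] = xxy$zzy
  rot[4] = xy$zzyx
  rot[5] = y$zzyxx
  rot[6] = $zzyxxy
Sorted (with $ < everything):
  sorted[0] = $zzyxxy  (last char: 'y')
  sorted[1] = xxy$zzy  (last char: 'y')
  sorted[2] = xy$zzyx  (last char: 'x')
  sorted[3] = y$zzyxx  (last char: 'x')
  sorted[4] = yxxy$zz  (last char: 'z')
  sorted[5] = zyxxy$z  (last char: 'z')
  sorted[6] = zzyxxy$  (last char: '$')
Last column: yyxxzz$
Original string S is at sorted index 6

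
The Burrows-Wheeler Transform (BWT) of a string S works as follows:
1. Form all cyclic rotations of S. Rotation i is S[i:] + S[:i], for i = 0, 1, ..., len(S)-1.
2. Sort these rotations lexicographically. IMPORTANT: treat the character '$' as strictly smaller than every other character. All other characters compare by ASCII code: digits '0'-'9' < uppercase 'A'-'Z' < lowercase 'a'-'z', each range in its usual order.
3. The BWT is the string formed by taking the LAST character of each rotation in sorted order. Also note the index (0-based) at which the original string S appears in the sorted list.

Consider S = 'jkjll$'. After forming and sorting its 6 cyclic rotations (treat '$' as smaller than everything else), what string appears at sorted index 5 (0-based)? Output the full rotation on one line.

Answer: ll$jkj

Derivation:
All 6 rotations (rotation i = S[i:]+S[:i]):
  rot[0] = jkjll$
  rot[1] = kjll$j
  rot[2] = jll$jk
  rot[3] = ll$jkj
  rot[4] = l$jkjl
  rot[5] = $jkjll
Sorted (with $ < everything):
  sorted[0] = $jkjll
  sorted[1] = jkjll$
  sorted[2] = jll$jk
  sorted[3] = kjll$j
  sorted[4] = l$jkjl
  sorted[5] = ll$jkj
sorted[5] = ll$jkj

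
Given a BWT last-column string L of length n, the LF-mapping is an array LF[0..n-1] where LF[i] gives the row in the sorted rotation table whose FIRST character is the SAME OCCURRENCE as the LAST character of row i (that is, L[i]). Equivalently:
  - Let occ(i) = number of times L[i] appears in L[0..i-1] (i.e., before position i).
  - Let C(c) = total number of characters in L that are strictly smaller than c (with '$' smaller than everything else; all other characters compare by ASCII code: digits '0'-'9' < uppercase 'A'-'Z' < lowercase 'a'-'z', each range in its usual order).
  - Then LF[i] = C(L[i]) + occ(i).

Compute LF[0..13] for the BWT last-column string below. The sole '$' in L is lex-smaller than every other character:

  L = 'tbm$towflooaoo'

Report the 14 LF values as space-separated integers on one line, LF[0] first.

Answer: 11 2 5 0 12 6 13 3 4 7 8 1 9 10

Derivation:
Char counts: '$':1, 'a':1, 'b':1, 'f':1, 'l':1, 'm':1, 'o':5, 't':2, 'w':1
C (first-col start): C('$')=0, C('a')=1, C('b')=2, C('f')=3, C('l')=4, C('m')=5, C('o')=6, C('t')=11, C('w')=13
L[0]='t': occ=0, LF[0]=C('t')+0=11+0=11
L[1]='b': occ=0, LF[1]=C('b')+0=2+0=2
L[2]='m': occ=0, LF[2]=C('m')+0=5+0=5
L[3]='$': occ=0, LF[3]=C('$')+0=0+0=0
L[4]='t': occ=1, LF[4]=C('t')+1=11+1=12
L[5]='o': occ=0, LF[5]=C('o')+0=6+0=6
L[6]='w': occ=0, LF[6]=C('w')+0=13+0=13
L[7]='f': occ=0, LF[7]=C('f')+0=3+0=3
L[8]='l': occ=0, LF[8]=C('l')+0=4+0=4
L[9]='o': occ=1, LF[9]=C('o')+1=6+1=7
L[10]='o': occ=2, LF[10]=C('o')+2=6+2=8
L[11]='a': occ=0, LF[11]=C('a')+0=1+0=1
L[12]='o': occ=3, LF[12]=C('o')+3=6+3=9
L[13]='o': occ=4, LF[13]=C('o')+4=6+4=10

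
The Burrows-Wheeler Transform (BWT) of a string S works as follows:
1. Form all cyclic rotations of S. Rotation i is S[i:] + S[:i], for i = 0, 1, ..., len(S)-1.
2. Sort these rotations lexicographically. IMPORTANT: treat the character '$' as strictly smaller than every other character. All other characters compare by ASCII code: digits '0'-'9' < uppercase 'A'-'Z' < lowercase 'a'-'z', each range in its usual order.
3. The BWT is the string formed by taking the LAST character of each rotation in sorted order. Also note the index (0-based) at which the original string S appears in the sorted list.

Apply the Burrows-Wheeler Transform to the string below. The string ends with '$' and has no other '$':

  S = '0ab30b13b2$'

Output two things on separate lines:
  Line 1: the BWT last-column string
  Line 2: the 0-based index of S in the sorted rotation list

Answer: 2$3bbb1003a
1

Derivation:
All 11 rotations (rotation i = S[i:]+S[:i]):
  rot[0] = 0ab30b13b2$
  rot[1] = ab30b13b2$0
  rot[2] = b30b13b2$0a
  rot[3] = 30b13b2$0ab
  rot[4] = 0b13b2$0ab3
  rot[5] = b13b2$0ab30
  rot[6] = 13b2$0ab30b
  rot[7] = 3b2$0ab30b1
  rot[8] = b2$0ab30b13
  rot[9] = 2$0ab30b13b
  rot[10] = $0ab30b13b2
Sorted (with $ < everything):
  sorted[0] = $0ab30b13b2  (last char: '2')
  sorted[1] = 0ab30b13b2$  (last char: '$')
  sorted[2] = 0b13b2$0ab3  (last char: '3')
  sorted[3] = 13b2$0ab30b  (last char: 'b')
  sorted[4] = 2$0ab30b13b  (last char: 'b')
  sorted[5] = 30b13b2$0ab  (last char: 'b')
  sorted[6] = 3b2$0ab30b1  (last char: '1')
  sorted[7] = ab30b13b2$0  (last char: '0')
  sorted[8] = b13b2$0ab30  (last char: '0')
  sorted[9] = b2$0ab30b13  (last char: '3')
  sorted[10] = b30b13b2$0a  (last char: 'a')
Last column: 2$3bbb1003a
Original string S is at sorted index 1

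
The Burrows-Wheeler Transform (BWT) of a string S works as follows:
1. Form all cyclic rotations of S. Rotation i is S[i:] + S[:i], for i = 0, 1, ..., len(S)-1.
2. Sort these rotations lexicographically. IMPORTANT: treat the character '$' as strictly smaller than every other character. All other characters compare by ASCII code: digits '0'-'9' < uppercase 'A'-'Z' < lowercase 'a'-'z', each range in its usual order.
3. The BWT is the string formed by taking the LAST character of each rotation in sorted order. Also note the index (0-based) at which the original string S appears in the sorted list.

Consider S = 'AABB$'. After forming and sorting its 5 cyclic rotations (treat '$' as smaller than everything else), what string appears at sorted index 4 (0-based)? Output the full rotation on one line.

Answer: BB$AA

Derivation:
All 5 rotations (rotation i = S[i:]+S[:i]):
  rot[0] = AABB$
  rot[1] = ABB$A
  rot[2] = BB$AA
  rot[3] = B$AAB
  rot[4] = $AABB
Sorted (with $ < everything):
  sorted[0] = $AABB
  sorted[1] = AABB$
  sorted[2] = ABB$A
  sorted[3] = B$AAB
  sorted[4] = BB$AA
sorted[4] = BB$AA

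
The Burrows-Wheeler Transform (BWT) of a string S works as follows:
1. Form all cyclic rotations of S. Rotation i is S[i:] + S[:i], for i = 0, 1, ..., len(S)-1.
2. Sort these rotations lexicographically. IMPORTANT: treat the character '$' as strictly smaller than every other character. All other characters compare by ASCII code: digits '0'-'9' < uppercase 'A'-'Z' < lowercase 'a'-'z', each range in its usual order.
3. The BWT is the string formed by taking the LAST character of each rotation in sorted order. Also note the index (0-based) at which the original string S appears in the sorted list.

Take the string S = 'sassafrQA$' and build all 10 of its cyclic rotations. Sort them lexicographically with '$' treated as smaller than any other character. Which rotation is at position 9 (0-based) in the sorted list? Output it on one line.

Answer: ssafrQA$sa

Derivation:
All 10 rotations (rotation i = S[i:]+S[:i]):
  rot[0] = sassafrQA$
  rot[1] = assafrQA$s
  rot[2] = ssafrQA$sa
  rot[3] = safrQA$sas
  rot[4] = afrQA$sass
  rot[5] = frQA$sassa
  rot[6] = rQA$sassaf
  rot[7] = QA$sassafr
  rot[8] = A$sassafrQ
  rot[9] = $sassafrQA
Sorted (with $ < everything):
  sorted[0] = $sassafrQA
  sorted[1] = A$sassafrQ
  sorted[2] = QA$sassafr
  sorted[3] = afrQA$sass
  sorted[4] = assafrQA$s
  sorted[5] = frQA$sassa
  sorted[6] = rQA$sassaf
  sorted[7] = safrQA$sas
  sorted[8] = sassafrQA$
  sorted[9] = ssafrQA$sa
sorted[9] = ssafrQA$sa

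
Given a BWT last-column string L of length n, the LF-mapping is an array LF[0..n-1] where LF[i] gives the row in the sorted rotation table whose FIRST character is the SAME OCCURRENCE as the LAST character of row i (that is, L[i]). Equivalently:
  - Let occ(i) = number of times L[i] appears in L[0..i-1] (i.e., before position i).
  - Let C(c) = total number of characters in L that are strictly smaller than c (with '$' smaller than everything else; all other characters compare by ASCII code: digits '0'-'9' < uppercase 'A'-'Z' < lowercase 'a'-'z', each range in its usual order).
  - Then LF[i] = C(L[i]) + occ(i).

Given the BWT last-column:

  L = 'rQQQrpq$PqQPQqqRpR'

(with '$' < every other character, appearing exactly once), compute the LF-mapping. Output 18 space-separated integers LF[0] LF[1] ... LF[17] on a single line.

Answer: 16 3 4 5 17 10 12 0 1 13 6 2 7 14 15 8 11 9

Derivation:
Char counts: '$':1, 'P':2, 'Q':5, 'R':2, 'p':2, 'q':4, 'r':2
C (first-col start): C('$')=0, C('P')=1, C('Q')=3, C('R')=8, C('p')=10, C('q')=12, C('r')=16
L[0]='r': occ=0, LF[0]=C('r')+0=16+0=16
L[1]='Q': occ=0, LF[1]=C('Q')+0=3+0=3
L[2]='Q': occ=1, LF[2]=C('Q')+1=3+1=4
L[3]='Q': occ=2, LF[3]=C('Q')+2=3+2=5
L[4]='r': occ=1, LF[4]=C('r')+1=16+1=17
L[5]='p': occ=0, LF[5]=C('p')+0=10+0=10
L[6]='q': occ=0, LF[6]=C('q')+0=12+0=12
L[7]='$': occ=0, LF[7]=C('$')+0=0+0=0
L[8]='P': occ=0, LF[8]=C('P')+0=1+0=1
L[9]='q': occ=1, LF[9]=C('q')+1=12+1=13
L[10]='Q': occ=3, LF[10]=C('Q')+3=3+3=6
L[11]='P': occ=1, LF[11]=C('P')+1=1+1=2
L[12]='Q': occ=4, LF[12]=C('Q')+4=3+4=7
L[13]='q': occ=2, LF[13]=C('q')+2=12+2=14
L[14]='q': occ=3, LF[14]=C('q')+3=12+3=15
L[15]='R': occ=0, LF[15]=C('R')+0=8+0=8
L[16]='p': occ=1, LF[16]=C('p')+1=10+1=11
L[17]='R': occ=1, LF[17]=C('R')+1=8+1=9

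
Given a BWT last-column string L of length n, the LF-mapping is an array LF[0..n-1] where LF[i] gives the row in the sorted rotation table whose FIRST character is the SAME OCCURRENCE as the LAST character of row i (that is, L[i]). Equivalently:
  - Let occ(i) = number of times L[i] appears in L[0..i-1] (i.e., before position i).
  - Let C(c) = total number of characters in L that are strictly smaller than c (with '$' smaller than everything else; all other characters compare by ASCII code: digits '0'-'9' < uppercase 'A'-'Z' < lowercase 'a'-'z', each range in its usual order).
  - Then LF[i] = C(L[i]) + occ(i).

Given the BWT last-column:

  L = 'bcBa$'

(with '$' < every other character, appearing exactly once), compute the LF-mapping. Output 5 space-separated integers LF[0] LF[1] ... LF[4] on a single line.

Answer: 3 4 1 2 0

Derivation:
Char counts: '$':1, 'B':1, 'a':1, 'b':1, 'c':1
C (first-col start): C('$')=0, C('B')=1, C('a')=2, C('b')=3, C('c')=4
L[0]='b': occ=0, LF[0]=C('b')+0=3+0=3
L[1]='c': occ=0, LF[1]=C('c')+0=4+0=4
L[2]='B': occ=0, LF[2]=C('B')+0=1+0=1
L[3]='a': occ=0, LF[3]=C('a')+0=2+0=2
L[4]='$': occ=0, LF[4]=C('$')+0=0+0=0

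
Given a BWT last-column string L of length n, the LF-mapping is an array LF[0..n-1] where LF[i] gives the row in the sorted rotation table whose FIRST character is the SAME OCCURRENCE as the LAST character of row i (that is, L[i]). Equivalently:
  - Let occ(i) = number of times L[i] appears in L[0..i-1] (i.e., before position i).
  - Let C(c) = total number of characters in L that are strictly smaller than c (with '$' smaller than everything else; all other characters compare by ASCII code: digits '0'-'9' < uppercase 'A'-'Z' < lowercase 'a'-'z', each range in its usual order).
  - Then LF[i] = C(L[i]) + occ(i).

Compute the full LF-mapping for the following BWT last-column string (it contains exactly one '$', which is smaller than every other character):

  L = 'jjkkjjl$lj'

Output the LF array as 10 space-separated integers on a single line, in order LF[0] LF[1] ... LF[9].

Char counts: '$':1, 'j':5, 'k':2, 'l':2
C (first-col start): C('$')=0, C('j')=1, C('k')=6, C('l')=8
L[0]='j': occ=0, LF[0]=C('j')+0=1+0=1
L[1]='j': occ=1, LF[1]=C('j')+1=1+1=2
L[2]='k': occ=0, LF[2]=C('k')+0=6+0=6
L[3]='k': occ=1, LF[3]=C('k')+1=6+1=7
L[4]='j': occ=2, LF[4]=C('j')+2=1+2=3
L[5]='j': occ=3, LF[5]=C('j')+3=1+3=4
L[6]='l': occ=0, LF[6]=C('l')+0=8+0=8
L[7]='$': occ=0, LF[7]=C('$')+0=0+0=0
L[8]='l': occ=1, LF[8]=C('l')+1=8+1=9
L[9]='j': occ=4, LF[9]=C('j')+4=1+4=5

Answer: 1 2 6 7 3 4 8 0 9 5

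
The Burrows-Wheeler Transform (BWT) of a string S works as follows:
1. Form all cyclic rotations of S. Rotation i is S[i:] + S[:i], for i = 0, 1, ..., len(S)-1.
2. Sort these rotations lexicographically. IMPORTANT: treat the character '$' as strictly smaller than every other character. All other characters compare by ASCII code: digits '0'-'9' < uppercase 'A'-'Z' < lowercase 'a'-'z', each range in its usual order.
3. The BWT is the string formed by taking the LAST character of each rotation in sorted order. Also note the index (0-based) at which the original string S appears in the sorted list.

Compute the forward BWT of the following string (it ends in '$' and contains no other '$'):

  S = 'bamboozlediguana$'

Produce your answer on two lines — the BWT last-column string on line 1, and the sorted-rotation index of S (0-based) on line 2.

All 17 rotations (rotation i = S[i:]+S[:i]):
  rot[0] = bamboozlediguana$
  rot[1] = amboozlediguana$b
  rot[2] = mboozlediguana$ba
  rot[3] = boozlediguana$bam
  rot[4] = oozlediguana$bamb
  rot[5] = ozlediguana$bambo
  rot[6] = zlediguana$bamboo
  rot[7] = lediguana$bambooz
  rot[8] = ediguana$bamboozl
  rot[9] = diguana$bamboozle
  rot[10] = iguana$bamboozled
  rot[11] = guana$bamboozledi
  rot[12] = uana$bamboozledig
  rot[13] = ana$bamboozledigu
  rot[14] = na$bamboozledigua
  rot[15] = a$bamboozlediguan
  rot[16] = $bamboozlediguana
Sorted (with $ < everything):
  sorted[0] = $bamboozlediguana  (last char: 'a')
  sorted[1] = a$bamboozlediguan  (last char: 'n')
  sorted[2] = amboozlediguana$b  (last char: 'b')
  sorted[3] = ana$bamboozledigu  (last char: 'u')
  sorted[4] = bamboozlediguana$  (last char: '$')
  sorted[5] = boozlediguana$bam  (last char: 'm')
  sorted[6] = diguana$bamboozle  (last char: 'e')
  sorted[7] = ediguana$bamboozl  (last char: 'l')
  sorted[8] = guana$bamboozledi  (last char: 'i')
  sorted[9] = iguana$bamboozled  (last char: 'd')
  sorted[10] = lediguana$bambooz  (last char: 'z')
  sorted[11] = mboozlediguana$ba  (last char: 'a')
  sorted[12] = na$bamboozledigua  (last char: 'a')
  sorted[13] = oozlediguana$bamb  (last char: 'b')
  sorted[14] = ozlediguana$bambo  (last char: 'o')
  sorted[15] = uana$bamboozledig  (last char: 'g')
  sorted[16] = zlediguana$bamboo  (last char: 'o')
Last column: anbu$melidzaabogo
Original string S is at sorted index 4

Answer: anbu$melidzaabogo
4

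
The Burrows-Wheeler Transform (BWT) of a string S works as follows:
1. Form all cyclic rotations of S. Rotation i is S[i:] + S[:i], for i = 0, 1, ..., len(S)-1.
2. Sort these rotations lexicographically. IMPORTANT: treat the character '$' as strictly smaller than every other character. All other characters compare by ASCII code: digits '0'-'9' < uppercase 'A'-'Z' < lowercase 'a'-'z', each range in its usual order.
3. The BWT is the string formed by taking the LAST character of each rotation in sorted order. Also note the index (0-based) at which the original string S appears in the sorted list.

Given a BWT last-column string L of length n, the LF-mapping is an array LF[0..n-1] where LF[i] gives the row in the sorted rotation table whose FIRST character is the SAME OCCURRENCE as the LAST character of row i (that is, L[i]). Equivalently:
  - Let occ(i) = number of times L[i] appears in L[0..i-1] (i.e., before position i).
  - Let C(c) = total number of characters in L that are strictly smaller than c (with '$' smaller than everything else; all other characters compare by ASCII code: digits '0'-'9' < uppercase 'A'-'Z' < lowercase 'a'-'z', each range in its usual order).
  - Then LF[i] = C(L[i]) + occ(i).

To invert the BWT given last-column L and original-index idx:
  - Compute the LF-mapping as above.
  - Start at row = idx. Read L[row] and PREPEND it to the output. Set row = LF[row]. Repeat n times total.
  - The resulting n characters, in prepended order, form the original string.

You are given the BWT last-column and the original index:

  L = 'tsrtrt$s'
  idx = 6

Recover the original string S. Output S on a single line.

Answer: tsrrstt$

Derivation:
LF mapping: 5 3 1 6 2 7 0 4
Walk LF starting at row 6, prepending L[row]:
  step 1: row=6, L[6]='$', prepend. Next row=LF[6]=0
  step 2: row=0, L[0]='t', prepend. Next row=LF[0]=5
  step 3: row=5, L[5]='t', prepend. Next row=LF[5]=7
  step 4: row=7, L[7]='s', prepend. Next row=LF[7]=4
  step 5: row=4, L[4]='r', prepend. Next row=LF[4]=2
  step 6: row=2, L[2]='r', prepend. Next row=LF[2]=1
  step 7: row=1, L[1]='s', prepend. Next row=LF[1]=3
  step 8: row=3, L[3]='t', prepend. Next row=LF[3]=6
Reversed output: tsrrstt$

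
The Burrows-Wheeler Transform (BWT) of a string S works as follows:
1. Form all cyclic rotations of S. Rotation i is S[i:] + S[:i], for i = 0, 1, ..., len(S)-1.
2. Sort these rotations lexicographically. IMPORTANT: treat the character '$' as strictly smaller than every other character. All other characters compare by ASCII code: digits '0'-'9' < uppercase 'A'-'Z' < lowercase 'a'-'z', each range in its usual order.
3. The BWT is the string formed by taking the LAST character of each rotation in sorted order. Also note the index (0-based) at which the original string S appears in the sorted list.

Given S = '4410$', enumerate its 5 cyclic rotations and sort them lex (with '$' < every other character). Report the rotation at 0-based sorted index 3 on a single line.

All 5 rotations (rotation i = S[i:]+S[:i]):
  rot[0] = 4410$
  rot[1] = 410$4
  rot[2] = 10$44
  rot[3] = 0$441
  rot[4] = $4410
Sorted (with $ < everything):
  sorted[0] = $4410
  sorted[1] = 0$441
  sorted[2] = 10$44
  sorted[3] = 410$4
  sorted[4] = 4410$
sorted[3] = 410$4

Answer: 410$4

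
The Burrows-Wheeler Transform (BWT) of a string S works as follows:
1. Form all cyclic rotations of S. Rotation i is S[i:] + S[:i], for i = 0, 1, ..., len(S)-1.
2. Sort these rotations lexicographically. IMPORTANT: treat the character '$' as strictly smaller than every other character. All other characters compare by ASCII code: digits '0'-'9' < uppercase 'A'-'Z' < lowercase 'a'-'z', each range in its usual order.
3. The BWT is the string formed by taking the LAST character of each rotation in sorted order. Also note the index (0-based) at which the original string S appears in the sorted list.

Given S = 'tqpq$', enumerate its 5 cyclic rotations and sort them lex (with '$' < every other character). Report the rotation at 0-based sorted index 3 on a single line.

Answer: qpq$t

Derivation:
All 5 rotations (rotation i = S[i:]+S[:i]):
  rot[0] = tqpq$
  rot[1] = qpq$t
  rot[2] = pq$tq
  rot[3] = q$tqp
  rot[4] = $tqpq
Sorted (with $ < everything):
  sorted[0] = $tqpq
  sorted[1] = pq$tq
  sorted[2] = q$tqp
  sorted[3] = qpq$t
  sorted[4] = tqpq$
sorted[3] = qpq$t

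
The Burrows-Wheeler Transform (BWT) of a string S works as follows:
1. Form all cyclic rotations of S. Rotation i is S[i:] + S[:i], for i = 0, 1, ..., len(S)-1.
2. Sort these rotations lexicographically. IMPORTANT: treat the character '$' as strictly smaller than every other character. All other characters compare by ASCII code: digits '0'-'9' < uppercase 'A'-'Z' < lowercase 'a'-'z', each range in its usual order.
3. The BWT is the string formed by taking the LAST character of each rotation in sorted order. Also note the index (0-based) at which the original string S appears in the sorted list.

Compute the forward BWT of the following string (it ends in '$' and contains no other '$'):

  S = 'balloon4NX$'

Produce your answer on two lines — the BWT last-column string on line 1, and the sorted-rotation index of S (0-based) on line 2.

Answer: Xn4Nb$alool
5

Derivation:
All 11 rotations (rotation i = S[i:]+S[:i]):
  rot[0] = balloon4NX$
  rot[1] = alloon4NX$b
  rot[2] = lloon4NX$ba
  rot[3] = loon4NX$bal
  rot[4] = oon4NX$ball
  rot[5] = on4NX$ballo
  rot[6] = n4NX$balloo
  rot[7] = 4NX$balloon
  rot[8] = NX$balloon4
  rot[9] = X$balloon4N
  rot[10] = $balloon4NX
Sorted (with $ < everything):
  sorted[0] = $balloon4NX  (last char: 'X')
  sorted[1] = 4NX$balloon  (last char: 'n')
  sorted[2] = NX$balloon4  (last char: '4')
  sorted[3] = X$balloon4N  (last char: 'N')
  sorted[4] = alloon4NX$b  (last char: 'b')
  sorted[5] = balloon4NX$  (last char: '$')
  sorted[6] = lloon4NX$ba  (last char: 'a')
  sorted[7] = loon4NX$bal  (last char: 'l')
  sorted[8] = n4NX$balloo  (last char: 'o')
  sorted[9] = on4NX$ballo  (last char: 'o')
  sorted[10] = oon4NX$ball  (last char: 'l')
Last column: Xn4Nb$alool
Original string S is at sorted index 5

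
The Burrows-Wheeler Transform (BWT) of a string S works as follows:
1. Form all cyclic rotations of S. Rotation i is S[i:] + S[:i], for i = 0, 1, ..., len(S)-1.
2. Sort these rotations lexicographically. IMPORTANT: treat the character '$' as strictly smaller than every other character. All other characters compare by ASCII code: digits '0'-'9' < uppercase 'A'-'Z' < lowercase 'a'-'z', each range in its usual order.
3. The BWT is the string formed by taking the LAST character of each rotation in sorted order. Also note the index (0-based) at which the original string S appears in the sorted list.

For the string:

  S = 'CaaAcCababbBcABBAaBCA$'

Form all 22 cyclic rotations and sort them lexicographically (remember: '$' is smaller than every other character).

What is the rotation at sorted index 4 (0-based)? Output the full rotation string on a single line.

All 22 rotations (rotation i = S[i:]+S[:i]):
  rot[0] = CaaAcCababbBcABBAaBCA$
  rot[1] = aaAcCababbBcABBAaBCA$C
  rot[2] = aAcCababbBcABBAaBCA$Ca
  rot[3] = AcCababbBcABBAaBCA$Caa
  rot[4] = cCababbBcABBAaBCA$CaaA
  rot[5] = CababbBcABBAaBCA$CaaAc
  rot[6] = ababbBcABBAaBCA$CaaAcC
  rot[7] = babbBcABBAaBCA$CaaAcCa
  rot[8] = abbBcABBAaBCA$CaaAcCab
  rot[9] = bbBcABBAaBCA$CaaAcCaba
  rot[10] = bBcABBAaBCA$CaaAcCabab
  rot[11] = BcABBAaBCA$CaaAcCababb
  rot[12] = cABBAaBCA$CaaAcCababbB
  rot[13] = ABBAaBCA$CaaAcCababbBc
  rot[14] = BBAaBCA$CaaAcCababbBcA
  rot[15] = BAaBCA$CaaAcCababbBcAB
  rot[16] = AaBCA$CaaAcCababbBcABB
  rot[17] = aBCA$CaaAcCababbBcABBA
  rot[18] = BCA$CaaAcCababbBcABBAa
  rot[19] = CA$CaaAcCababbBcABBAaB
  rot[20] = A$CaaAcCababbBcABBAaBC
  rot[21] = $CaaAcCababbBcABBAaBCA
Sorted (with $ < everything):
  sorted[0] = $CaaAcCababbBcABBAaBCA
  sorted[1] = A$CaaAcCababbBcABBAaBC
  sorted[2] = ABBAaBCA$CaaAcCababbBc
  sorted[3] = AaBCA$CaaAcCababbBcABB
  sorted[4] = AcCababbBcABBAaBCA$Caa
  sorted[5] = BAaBCA$CaaAcCababbBcAB
  sorted[6] = BBAaBCA$CaaAcCababbBcA
  sorted[7] = BCA$CaaAcCababbBcABBAa
  sorted[8] = BcABBAaBCA$CaaAcCababb
  sorted[9] = CA$CaaAcCababbBcABBAaB
  sorted[10] = CaaAcCababbBcABBAaBCA$
  sorted[11] = CababbBcABBAaBCA$CaaAc
  sorted[12] = aAcCababbBcABBAaBCA$Ca
  sorted[13] = aBCA$CaaAcCababbBcABBA
  sorted[14] = aaAcCababbBcABBAaBCA$C
  sorted[15] = ababbBcABBAaBCA$CaaAcC
  sorted[16] = abbBcABBAaBCA$CaaAcCab
  sorted[17] = bBcABBAaBCA$CaaAcCabab
  sorted[18] = babbBcABBAaBCA$CaaAcCa
  sorted[19] = bbBcABBAaBCA$CaaAcCaba
  sorted[20] = cABBAaBCA$CaaAcCababbB
  sorted[21] = cCababbBcABBAaBCA$CaaA
sorted[4] = AcCababbBcABBAaBCA$Caa

Answer: AcCababbBcABBAaBCA$Caa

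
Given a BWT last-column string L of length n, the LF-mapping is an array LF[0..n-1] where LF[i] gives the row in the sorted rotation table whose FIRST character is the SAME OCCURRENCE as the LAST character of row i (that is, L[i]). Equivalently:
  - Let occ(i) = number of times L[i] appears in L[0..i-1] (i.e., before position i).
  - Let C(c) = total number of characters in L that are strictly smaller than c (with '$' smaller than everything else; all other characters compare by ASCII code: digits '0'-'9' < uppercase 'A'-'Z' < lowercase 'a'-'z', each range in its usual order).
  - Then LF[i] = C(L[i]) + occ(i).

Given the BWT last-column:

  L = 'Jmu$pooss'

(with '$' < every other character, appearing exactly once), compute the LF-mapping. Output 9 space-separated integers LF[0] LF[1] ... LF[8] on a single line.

Answer: 1 2 8 0 5 3 4 6 7

Derivation:
Char counts: '$':1, 'J':1, 'm':1, 'o':2, 'p':1, 's':2, 'u':1
C (first-col start): C('$')=0, C('J')=1, C('m')=2, C('o')=3, C('p')=5, C('s')=6, C('u')=8
L[0]='J': occ=0, LF[0]=C('J')+0=1+0=1
L[1]='m': occ=0, LF[1]=C('m')+0=2+0=2
L[2]='u': occ=0, LF[2]=C('u')+0=8+0=8
L[3]='$': occ=0, LF[3]=C('$')+0=0+0=0
L[4]='p': occ=0, LF[4]=C('p')+0=5+0=5
L[5]='o': occ=0, LF[5]=C('o')+0=3+0=3
L[6]='o': occ=1, LF[6]=C('o')+1=3+1=4
L[7]='s': occ=0, LF[7]=C('s')+0=6+0=6
L[8]='s': occ=1, LF[8]=C('s')+1=6+1=7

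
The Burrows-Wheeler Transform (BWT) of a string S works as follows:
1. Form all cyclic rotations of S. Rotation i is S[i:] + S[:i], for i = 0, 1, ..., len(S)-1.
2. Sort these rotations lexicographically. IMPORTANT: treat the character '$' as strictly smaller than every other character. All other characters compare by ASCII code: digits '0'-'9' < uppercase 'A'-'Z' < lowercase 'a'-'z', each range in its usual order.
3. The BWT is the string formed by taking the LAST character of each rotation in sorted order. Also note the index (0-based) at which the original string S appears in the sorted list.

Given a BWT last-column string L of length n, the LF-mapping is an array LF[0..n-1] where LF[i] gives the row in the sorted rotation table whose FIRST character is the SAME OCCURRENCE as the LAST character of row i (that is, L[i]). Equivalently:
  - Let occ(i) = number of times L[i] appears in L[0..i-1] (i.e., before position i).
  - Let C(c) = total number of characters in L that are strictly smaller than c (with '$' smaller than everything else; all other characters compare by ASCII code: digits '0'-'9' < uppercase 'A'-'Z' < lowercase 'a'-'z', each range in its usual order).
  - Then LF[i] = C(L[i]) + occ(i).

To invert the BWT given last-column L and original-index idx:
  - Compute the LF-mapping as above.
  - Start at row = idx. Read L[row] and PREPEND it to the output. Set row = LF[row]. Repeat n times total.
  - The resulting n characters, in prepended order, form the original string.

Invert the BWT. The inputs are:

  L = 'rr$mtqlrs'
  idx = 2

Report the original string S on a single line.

Answer: mqrlrstr$

Derivation:
LF mapping: 4 5 0 2 8 3 1 6 7
Walk LF starting at row 2, prepending L[row]:
  step 1: row=2, L[2]='$', prepend. Next row=LF[2]=0
  step 2: row=0, L[0]='r', prepend. Next row=LF[0]=4
  step 3: row=4, L[4]='t', prepend. Next row=LF[4]=8
  step 4: row=8, L[8]='s', prepend. Next row=LF[8]=7
  step 5: row=7, L[7]='r', prepend. Next row=LF[7]=6
  step 6: row=6, L[6]='l', prepend. Next row=LF[6]=1
  step 7: row=1, L[1]='r', prepend. Next row=LF[1]=5
  step 8: row=5, L[5]='q', prepend. Next row=LF[5]=3
  step 9: row=3, L[3]='m', prepend. Next row=LF[3]=2
Reversed output: mqrlrstr$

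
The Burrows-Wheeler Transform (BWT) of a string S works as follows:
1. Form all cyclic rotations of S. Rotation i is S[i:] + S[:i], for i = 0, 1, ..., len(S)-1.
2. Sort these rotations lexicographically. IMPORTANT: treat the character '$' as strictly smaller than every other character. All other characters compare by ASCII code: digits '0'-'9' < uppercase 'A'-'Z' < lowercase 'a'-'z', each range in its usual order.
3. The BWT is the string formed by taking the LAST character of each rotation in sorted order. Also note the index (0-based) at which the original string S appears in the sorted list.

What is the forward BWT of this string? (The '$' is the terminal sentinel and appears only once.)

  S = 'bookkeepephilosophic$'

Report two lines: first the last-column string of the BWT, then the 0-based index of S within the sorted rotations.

Answer: c$ikeppphhkoiobsleoeo
1

Derivation:
All 21 rotations (rotation i = S[i:]+S[:i]):
  rot[0] = bookkeepephilosophic$
  rot[1] = ookkeepephilosophic$b
  rot[2] = okkeepephilosophic$bo
  rot[3] = kkeepephilosophic$boo
  rot[4] = keepephilosophic$book
  rot[5] = eepephilosophic$bookk
  rot[6] = epephilosophic$bookke
  rot[7] = pephilosophic$bookkee
  rot[8] = ephilosophic$bookkeep
  rot[9] = philosophic$bookkeepe
  rot[10] = hilosophic$bookkeepep
  rot[11] = ilosophic$bookkeepeph
  rot[12] = losophic$bookkeepephi
  rot[13] = osophic$bookkeepephil
  rot[14] = sophic$bookkeepephilo
  rot[15] = ophic$bookkeepephilos
  rot[16] = phic$bookkeepephiloso
  rot[17] = hic$bookkeepephilosop
  rot[18] = ic$bookkeepephilosoph
  rot[19] = c$bookkeepephilosophi
  rot[20] = $bookkeepephilosophic
Sorted (with $ < everything):
  sorted[0] = $bookkeepephilosophic  (last char: 'c')
  sorted[1] = bookkeepephilosophic$  (last char: '$')
  sorted[2] = c$bookkeepephilosophi  (last char: 'i')
  sorted[3] = eepephilosophic$bookk  (last char: 'k')
  sorted[4] = epephilosophic$bookke  (last char: 'e')
  sorted[5] = ephilosophic$bookkeep  (last char: 'p')
  sorted[6] = hic$bookkeepephilosop  (last char: 'p')
  sorted[7] = hilosophic$bookkeepep  (last char: 'p')
  sorted[8] = ic$bookkeepephilosoph  (last char: 'h')
  sorted[9] = ilosophic$bookkeepeph  (last char: 'h')
  sorted[10] = keepephilosophic$book  (last char: 'k')
  sorted[11] = kkeepephilosophic$boo  (last char: 'o')
  sorted[12] = losophic$bookkeepephi  (last char: 'i')
  sorted[13] = okkeepephilosophic$bo  (last char: 'o')
  sorted[14] = ookkeepephilosophic$b  (last char: 'b')
  sorted[15] = ophic$bookkeepephilos  (last char: 's')
  sorted[16] = osophic$bookkeepephil  (last char: 'l')
  sorted[17] = pephilosophic$bookkee  (last char: 'e')
  sorted[18] = phic$bookkeepephiloso  (last char: 'o')
  sorted[19] = philosophic$bookkeepe  (last char: 'e')
  sorted[20] = sophic$bookkeepephilo  (last char: 'o')
Last column: c$ikeppphhkoiobsleoeo
Original string S is at sorted index 1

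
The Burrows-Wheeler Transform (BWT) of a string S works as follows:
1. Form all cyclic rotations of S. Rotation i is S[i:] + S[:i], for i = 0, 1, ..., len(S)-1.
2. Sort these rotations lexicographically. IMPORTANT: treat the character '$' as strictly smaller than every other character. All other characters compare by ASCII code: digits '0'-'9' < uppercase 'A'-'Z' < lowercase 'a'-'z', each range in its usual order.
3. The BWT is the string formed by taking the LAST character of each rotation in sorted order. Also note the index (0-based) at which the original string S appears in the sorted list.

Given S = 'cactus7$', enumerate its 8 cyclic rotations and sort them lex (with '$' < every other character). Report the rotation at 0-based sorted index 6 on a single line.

Answer: tus7$cac

Derivation:
All 8 rotations (rotation i = S[i:]+S[:i]):
  rot[0] = cactus7$
  rot[1] = actus7$c
  rot[2] = ctus7$ca
  rot[3] = tus7$cac
  rot[4] = us7$cact
  rot[5] = s7$cactu
  rot[6] = 7$cactus
  rot[7] = $cactus7
Sorted (with $ < everything):
  sorted[0] = $cactus7
  sorted[1] = 7$cactus
  sorted[2] = actus7$c
  sorted[3] = cactus7$
  sorted[4] = ctus7$ca
  sorted[5] = s7$cactu
  sorted[6] = tus7$cac
  sorted[7] = us7$cact
sorted[6] = tus7$cac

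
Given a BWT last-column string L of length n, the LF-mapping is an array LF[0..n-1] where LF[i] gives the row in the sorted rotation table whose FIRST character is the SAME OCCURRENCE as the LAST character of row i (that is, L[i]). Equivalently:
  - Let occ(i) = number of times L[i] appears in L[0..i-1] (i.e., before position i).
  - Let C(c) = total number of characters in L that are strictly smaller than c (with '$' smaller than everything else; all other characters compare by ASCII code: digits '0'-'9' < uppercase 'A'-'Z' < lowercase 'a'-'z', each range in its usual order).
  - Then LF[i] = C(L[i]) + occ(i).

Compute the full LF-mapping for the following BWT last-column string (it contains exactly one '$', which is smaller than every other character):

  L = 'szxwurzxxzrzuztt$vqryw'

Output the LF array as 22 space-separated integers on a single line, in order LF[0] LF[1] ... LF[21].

Answer: 5 17 13 11 8 2 18 14 15 19 3 20 9 21 6 7 0 10 1 4 16 12

Derivation:
Char counts: '$':1, 'q':1, 'r':3, 's':1, 't':2, 'u':2, 'v':1, 'w':2, 'x':3, 'y':1, 'z':5
C (first-col start): C('$')=0, C('q')=1, C('r')=2, C('s')=5, C('t')=6, C('u')=8, C('v')=10, C('w')=11, C('x')=13, C('y')=16, C('z')=17
L[0]='s': occ=0, LF[0]=C('s')+0=5+0=5
L[1]='z': occ=0, LF[1]=C('z')+0=17+0=17
L[2]='x': occ=0, LF[2]=C('x')+0=13+0=13
L[3]='w': occ=0, LF[3]=C('w')+0=11+0=11
L[4]='u': occ=0, LF[4]=C('u')+0=8+0=8
L[5]='r': occ=0, LF[5]=C('r')+0=2+0=2
L[6]='z': occ=1, LF[6]=C('z')+1=17+1=18
L[7]='x': occ=1, LF[7]=C('x')+1=13+1=14
L[8]='x': occ=2, LF[8]=C('x')+2=13+2=15
L[9]='z': occ=2, LF[9]=C('z')+2=17+2=19
L[10]='r': occ=1, LF[10]=C('r')+1=2+1=3
L[11]='z': occ=3, LF[11]=C('z')+3=17+3=20
L[12]='u': occ=1, LF[12]=C('u')+1=8+1=9
L[13]='z': occ=4, LF[13]=C('z')+4=17+4=21
L[14]='t': occ=0, LF[14]=C('t')+0=6+0=6
L[15]='t': occ=1, LF[15]=C('t')+1=6+1=7
L[16]='$': occ=0, LF[16]=C('$')+0=0+0=0
L[17]='v': occ=0, LF[17]=C('v')+0=10+0=10
L[18]='q': occ=0, LF[18]=C('q')+0=1+0=1
L[19]='r': occ=2, LF[19]=C('r')+2=2+2=4
L[20]='y': occ=0, LF[20]=C('y')+0=16+0=16
L[21]='w': occ=1, LF[21]=C('w')+1=11+1=12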